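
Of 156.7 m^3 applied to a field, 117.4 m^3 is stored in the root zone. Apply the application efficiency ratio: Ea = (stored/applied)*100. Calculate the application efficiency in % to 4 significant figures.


Ea = (117.4/156.7)*100 = 74.92 %
Therefore the application efficiency = 74.92 %.


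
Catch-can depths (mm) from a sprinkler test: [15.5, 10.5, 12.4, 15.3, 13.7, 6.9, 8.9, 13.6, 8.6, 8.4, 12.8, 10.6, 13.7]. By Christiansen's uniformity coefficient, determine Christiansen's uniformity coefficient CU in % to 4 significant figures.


Approach: apply Christiansen's uniformity coefficient, CU = (1 - mean_abs_deviation/mean)*100.
mean = 11.6077 mm
mean |d_i - mean| = 2.42249 mm
CU = (1 - 2.42249/11.6077)*100 = 79.13 %
Therefore Christiansen's uniformity coefficient CU = 79.13 %.


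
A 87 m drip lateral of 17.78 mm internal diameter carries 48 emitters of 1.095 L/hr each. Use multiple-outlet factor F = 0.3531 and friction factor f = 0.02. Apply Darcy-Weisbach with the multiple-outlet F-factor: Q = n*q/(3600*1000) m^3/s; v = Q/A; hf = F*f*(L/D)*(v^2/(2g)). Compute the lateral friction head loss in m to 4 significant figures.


Q = 48*1.095/(3600*1000) = 1.46000e-05 m^3/s
A = pi*(17.78e-3/2)^2 = 2.48287e-04 m^2, so v = Q/A = 0.0588030 m/s
hf = 0.3531*0.02*(87/0.01778)*(0.0588030^2/(2*9.81)) = 0.006090 m
Therefore the lateral friction head loss = 0.006090 m.


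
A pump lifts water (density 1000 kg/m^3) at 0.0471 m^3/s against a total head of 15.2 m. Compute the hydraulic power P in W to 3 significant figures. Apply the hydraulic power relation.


Approach: apply the hydraulic power relation, P = rho*g*Q*H.
P = 1000 * 9.81 * 0.0471 * 15.2 = 7020 W
Therefore the hydraulic power P = 7020 W.


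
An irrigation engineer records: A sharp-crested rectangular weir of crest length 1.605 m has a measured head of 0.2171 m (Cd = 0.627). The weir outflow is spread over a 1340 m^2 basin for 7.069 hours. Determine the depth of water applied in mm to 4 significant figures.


Approach: apply the rectangular weir equation with a volume-to-depth conversion, Q = (2/3)*Cd*L*sqrt(2g)*H^1.5; d = Q*t/A * 1000.
Step 1 — weir discharge:
  Q = (2/3)*0.627*1.605*sqrt(2*9.81)*0.2171^1.5 = 0.300601 m^3/s
Step 2 — volume: V = 0.300601 * 7.069*3600 = 7649.82 m^3
Step 3 — depth: d = V/A * 1000 = 7649.82/1340 * 1000 = 5709 mm
Therefore the depth of water applied = 5709 mm.


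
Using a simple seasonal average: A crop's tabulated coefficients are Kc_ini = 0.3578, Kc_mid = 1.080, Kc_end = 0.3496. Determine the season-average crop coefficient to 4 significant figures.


Approach: apply a simple seasonal average, Kc_avg = (Kc_ini + Kc_mid + Kc_end)/3.
Kc_avg = (0.3578 + 1.080 + 0.3496)/3 = 0.5958
Therefore the season-average crop coefficient = 0.5958.


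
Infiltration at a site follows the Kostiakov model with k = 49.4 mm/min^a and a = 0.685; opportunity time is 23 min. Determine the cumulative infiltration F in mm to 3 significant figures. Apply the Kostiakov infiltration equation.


Approach: apply the Kostiakov infiltration equation, F = k*t^a.
F = 49.4 * 23^0.685 = 423 mm
Therefore the cumulative infiltration F = 423 mm.


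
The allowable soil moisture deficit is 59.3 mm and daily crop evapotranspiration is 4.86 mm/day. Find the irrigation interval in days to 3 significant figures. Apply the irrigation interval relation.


Approach: apply the irrigation interval relation, interval = SMD / ETc.
interval = 59.3 / 4.86 = 12.2 days
Therefore the irrigation interval = 12.2 days.


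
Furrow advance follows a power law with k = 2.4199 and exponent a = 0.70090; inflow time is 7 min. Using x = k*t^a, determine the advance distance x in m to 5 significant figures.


x = 2.4199 * 7^0.70090 = 9.4651 m
Therefore the advance distance x = 9.4651 m.


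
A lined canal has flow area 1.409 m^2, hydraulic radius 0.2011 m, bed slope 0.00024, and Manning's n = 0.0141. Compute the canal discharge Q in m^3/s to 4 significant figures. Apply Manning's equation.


Approach: apply Manning's equation, Q = (1/n)*A*R^(2/3)*S^(1/2).
Q = (1/0.0141) * 1.409 * 0.2011^(2/3) * 0.00024^(1/2) = 0.5314 m^3/s
Therefore the canal discharge Q = 0.5314 m^3/s.


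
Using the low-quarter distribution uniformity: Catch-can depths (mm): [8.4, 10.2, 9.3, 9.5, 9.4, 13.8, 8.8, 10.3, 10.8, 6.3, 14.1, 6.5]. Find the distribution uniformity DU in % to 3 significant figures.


Approach: apply the low-quarter distribution uniformity, DU = (mean of lowest quarter of readings / overall mean)*100.
sorted lowest 3 of 12: [6.3, 6.5, 8.4] -> mean = 7.0667 mm
overall mean = 9.7833 mm
DU = (7.0667/9.7833)*100 = 72.2 %
Therefore the distribution uniformity DU = 72.2 %.


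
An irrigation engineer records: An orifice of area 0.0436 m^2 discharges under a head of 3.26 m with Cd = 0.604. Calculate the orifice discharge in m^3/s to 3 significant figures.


Approach: apply the orifice equation, Q = Cd*A*sqrt(2*g*h).
Q = 0.604 * 0.0436 * sqrt(2*9.81*3.26) = 0.211 m^3/s
Therefore the orifice discharge = 0.211 m^3/s.


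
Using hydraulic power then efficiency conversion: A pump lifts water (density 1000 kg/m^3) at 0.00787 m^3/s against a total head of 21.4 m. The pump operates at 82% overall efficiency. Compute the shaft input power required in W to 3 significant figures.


Approach: apply hydraulic power then efficiency conversion, P = rho*g*Q*H; P_in = P/eta.
Step 1 — hydraulic power (P = rho*g*Q*H):
  P = 1000 * 9.81 * 0.00787 * 21.4 = 1652.2 W
Step 2 — input power: P_in = P/eta = 1652.2 / 0.82 = 2010 W
Therefore the shaft input power required = 2010 W.


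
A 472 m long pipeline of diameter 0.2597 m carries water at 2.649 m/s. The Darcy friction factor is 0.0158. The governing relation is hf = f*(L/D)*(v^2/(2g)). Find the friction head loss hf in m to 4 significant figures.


hf = 0.0158 * (472/0.2597) * (2.649^2 / (2*9.81))
hf = 10.27 m
Therefore the friction head loss hf = 10.27 m.


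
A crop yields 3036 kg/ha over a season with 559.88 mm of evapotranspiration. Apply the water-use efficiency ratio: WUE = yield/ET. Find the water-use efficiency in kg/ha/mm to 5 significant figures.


WUE = 3036 / 559.88 = 5.4226 kg/ha/mm
Therefore the water-use efficiency = 5.4226 kg/ha/mm.


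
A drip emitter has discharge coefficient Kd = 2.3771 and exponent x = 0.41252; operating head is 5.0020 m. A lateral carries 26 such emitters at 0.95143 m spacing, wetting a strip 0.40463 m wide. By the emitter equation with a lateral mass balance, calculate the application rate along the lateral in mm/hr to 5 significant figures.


Approach: apply the emitter equation with a lateral mass balance, q = Kd*h^x; Q = n*q; rate = Q/(n*spacing*width).
Step 1 — single emitter flow (q = Kd*h^x):
  q = 2.3771 * 5.0020^0.41252 = 4.618045 L/hr
Step 2 — total lateral flow: Q = 26 * 4.618045 = 120.0692 L/hr
Step 3 — wetted area: A = 26 * 0.95143 * 0.40463 = 10.00941 m^2
Step 4 — application rate: Q/A = 120.0692/10.00941 = 11.996 mm/hr
Therefore the application rate along the lateral = 11.996 mm/hr.


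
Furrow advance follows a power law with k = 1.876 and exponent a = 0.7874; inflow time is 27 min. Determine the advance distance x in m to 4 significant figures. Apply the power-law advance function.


Approach: apply the power-law advance function, x = k*t^a.
x = 1.876 * 27^0.7874 = 25.14 m
Therefore the advance distance x = 25.14 m.


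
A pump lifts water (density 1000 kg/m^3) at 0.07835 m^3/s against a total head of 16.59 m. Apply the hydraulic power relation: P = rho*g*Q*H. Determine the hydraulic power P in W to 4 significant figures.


P = 1000 * 9.81 * 0.07835 * 16.59 = 12750 W
Therefore the hydraulic power P = 12750 W.


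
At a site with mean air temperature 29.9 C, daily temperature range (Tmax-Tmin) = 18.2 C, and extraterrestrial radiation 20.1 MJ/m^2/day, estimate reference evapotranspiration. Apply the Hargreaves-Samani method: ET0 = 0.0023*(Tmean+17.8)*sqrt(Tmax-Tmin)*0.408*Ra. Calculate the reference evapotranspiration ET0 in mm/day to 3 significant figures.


ET0 = 0.0023*(29.9+17.8)*sqrt(18.2)*0.408*20.1 = 3.84 mm/day
Therefore the reference evapotranspiration ET0 = 3.84 mm/day.


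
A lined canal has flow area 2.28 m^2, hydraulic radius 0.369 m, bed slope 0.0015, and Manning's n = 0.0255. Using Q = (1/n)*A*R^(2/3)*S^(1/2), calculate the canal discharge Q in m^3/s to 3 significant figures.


Q = (1/0.0255) * 2.28 * 0.369^(2/3) * 0.0015^(1/2) = 1.78 m^3/s
Therefore the canal discharge Q = 1.78 m^3/s.


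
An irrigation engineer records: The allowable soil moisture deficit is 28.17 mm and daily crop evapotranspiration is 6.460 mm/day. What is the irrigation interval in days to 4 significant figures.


Approach: apply the irrigation interval relation, interval = SMD / ETc.
interval = 28.17 / 6.460 = 4.361 days
Therefore the irrigation interval = 4.361 days.


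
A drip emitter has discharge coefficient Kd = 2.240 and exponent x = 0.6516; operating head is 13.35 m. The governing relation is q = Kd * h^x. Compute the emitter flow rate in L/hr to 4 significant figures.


q = 2.240 * 13.35^0.6516 = 12.12 L/hr
Therefore the emitter flow rate = 12.12 L/hr.


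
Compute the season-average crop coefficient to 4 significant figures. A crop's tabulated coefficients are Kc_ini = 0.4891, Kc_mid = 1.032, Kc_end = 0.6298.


Approach: apply a simple seasonal average, Kc_avg = (Kc_ini + Kc_mid + Kc_end)/3.
Kc_avg = (0.4891 + 1.032 + 0.6298)/3 = 0.7170
Therefore the season-average crop coefficient = 0.7170.


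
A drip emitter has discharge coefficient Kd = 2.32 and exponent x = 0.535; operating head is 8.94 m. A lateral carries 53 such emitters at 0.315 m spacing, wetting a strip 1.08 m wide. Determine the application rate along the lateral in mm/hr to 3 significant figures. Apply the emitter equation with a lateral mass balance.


Approach: apply the emitter equation with a lateral mass balance, q = Kd*h^x; Q = n*q; rate = Q/(n*spacing*width).
Step 1 — single emitter flow (q = Kd*h^x):
  q = 2.32 * 8.94^0.535 = 7.4895 L/hr
Step 2 — total lateral flow: Q = 53 * 7.4895 = 396.94 L/hr
Step 3 — wetted area: A = 53 * 0.315 * 1.08 = 18.031 m^2
Step 4 — application rate: Q/A = 396.94/18.031 = 22.0 mm/hr
Therefore the application rate along the lateral = 22.0 mm/hr.


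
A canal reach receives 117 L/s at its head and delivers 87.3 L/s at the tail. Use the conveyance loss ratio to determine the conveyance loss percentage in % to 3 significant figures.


Approach: apply the conveyance loss ratio, loss% = ((Q_head - Q_tail)/Q_head)*100.
loss = ((117 - 87.3)/117)*100 = 25.4 %
Therefore the conveyance loss percentage = 25.4 %.


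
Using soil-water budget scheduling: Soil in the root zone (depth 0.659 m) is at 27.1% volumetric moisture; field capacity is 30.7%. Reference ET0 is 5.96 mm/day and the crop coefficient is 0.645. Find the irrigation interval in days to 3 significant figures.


Approach: apply soil-water budget scheduling, SMD = (FC-theta)/100*depth*1000; ETc = ET0*Kc; interval = SMD/ETc.
Step 1 — soil moisture deficit:
  SMD = (30.7 - 27.1)/100 * 0.659 * 1000 = 23.724 mm
Step 2 — daily crop ET (ETc = ET0*Kc):
  ETc = 5.96 * 0.645 = 3.8442 mm/day
Step 3 — irrigation interval (SMD/ETc):
  interval = 23.724 / 3.8442 = 6.17 days
Therefore the irrigation interval = 6.17 days.


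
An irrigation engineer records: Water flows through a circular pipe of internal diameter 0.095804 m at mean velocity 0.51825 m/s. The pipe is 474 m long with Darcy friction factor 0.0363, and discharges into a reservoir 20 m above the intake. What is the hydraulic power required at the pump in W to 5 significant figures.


Approach: apply continuity + Darcy-Weisbach + hydraulic power, Q = A*v; hf = f*(L/D)*(v^2/(2g)); H = static + hf; P = rho*g*Q*H.
Step 1 — flow rate (continuity, Q = A*v):
  A = pi*(0.095804/2)^2 = 0.007208704 m^2
  Q = 0.007208704 * 0.51825 = 0.003735911 m^3/s
Step 2 — friction head loss (Darcy-Weisbach):
  hf = 0.0363 * (474/0.095804) * (0.51825^2 / (2*9.81))
  hf = 2.458561 m
Step 3 — total head: H = 20 + 2.458561 = 22.45856 m
Step 4 — hydraulic power (P = rho*g*Q*H):
  P = 1000 * 9.81 * 0.003735911 * 22.45856 = 823.09 W
Therefore the hydraulic power required at the pump = 823.09 W.


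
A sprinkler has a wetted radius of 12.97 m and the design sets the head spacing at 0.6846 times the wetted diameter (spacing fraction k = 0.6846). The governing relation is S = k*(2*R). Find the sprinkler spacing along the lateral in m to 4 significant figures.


S = 0.6846 * (2 * 12.97) = 17.76 m
Therefore the sprinkler spacing along the lateral = 17.76 m.


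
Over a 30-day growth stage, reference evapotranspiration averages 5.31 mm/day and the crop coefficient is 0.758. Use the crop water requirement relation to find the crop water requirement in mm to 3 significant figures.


Approach: apply the crop water requirement relation, CWR = ET0 * Kc * days.
CWR = 5.31 * 0.758 * 30 = 121 mm
Therefore the crop water requirement = 121 mm.


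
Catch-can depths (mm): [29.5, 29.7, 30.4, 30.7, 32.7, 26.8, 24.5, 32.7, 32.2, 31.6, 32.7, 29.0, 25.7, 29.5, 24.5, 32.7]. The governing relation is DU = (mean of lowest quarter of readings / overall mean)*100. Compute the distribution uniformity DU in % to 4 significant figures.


sorted lowest 4 of 16: [24.5, 24.5, 25.7, 26.8] -> mean = 25.3750 mm
overall mean = 29.6813 mm
DU = (25.3750/29.6813)*100 = 85.49 %
Therefore the distribution uniformity DU = 85.49 %.


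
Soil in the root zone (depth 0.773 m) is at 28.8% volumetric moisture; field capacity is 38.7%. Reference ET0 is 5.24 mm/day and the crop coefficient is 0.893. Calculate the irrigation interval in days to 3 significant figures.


Approach: apply soil-water budget scheduling, SMD = (FC-theta)/100*depth*1000; ETc = ET0*Kc; interval = SMD/ETc.
Step 1 — soil moisture deficit:
  SMD = (38.7 - 28.8)/100 * 0.773 * 1000 = 76.527 mm
Step 2 — daily crop ET (ETc = ET0*Kc):
  ETc = 5.24 * 0.893 = 4.6793 mm/day
Step 3 — irrigation interval (SMD/ETc):
  interval = 76.527 / 4.6793 = 16.4 days
Therefore the irrigation interval = 16.4 days.


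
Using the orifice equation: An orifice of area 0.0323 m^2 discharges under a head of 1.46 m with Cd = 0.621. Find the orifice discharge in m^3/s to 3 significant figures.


Approach: apply the orifice equation, Q = Cd*A*sqrt(2*g*h).
Q = 0.621 * 0.0323 * sqrt(2*9.81*1.46) = 0.107 m^3/s
Therefore the orifice discharge = 0.107 m^3/s.


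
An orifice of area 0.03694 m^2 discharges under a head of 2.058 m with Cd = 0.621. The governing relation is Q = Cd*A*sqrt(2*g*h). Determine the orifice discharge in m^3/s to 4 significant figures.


Q = 0.621 * 0.03694 * sqrt(2*9.81*2.058) = 0.1458 m^3/s
Therefore the orifice discharge = 0.1458 m^3/s.


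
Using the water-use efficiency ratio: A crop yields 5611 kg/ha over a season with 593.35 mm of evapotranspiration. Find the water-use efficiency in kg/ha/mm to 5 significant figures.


Approach: apply the water-use efficiency ratio, WUE = yield/ET.
WUE = 5611 / 593.35 = 9.4565 kg/ha/mm
Therefore the water-use efficiency = 9.4565 kg/ha/mm.


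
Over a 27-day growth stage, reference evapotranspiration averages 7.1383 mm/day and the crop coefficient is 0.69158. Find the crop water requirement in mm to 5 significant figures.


Approach: apply the crop water requirement relation, CWR = ET0 * Kc * days.
CWR = 7.1383 * 0.69158 * 27 = 133.29 mm
Therefore the crop water requirement = 133.29 mm.


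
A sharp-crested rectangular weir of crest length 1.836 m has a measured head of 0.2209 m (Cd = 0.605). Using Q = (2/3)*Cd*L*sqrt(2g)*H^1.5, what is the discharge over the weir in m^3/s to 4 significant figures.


Q = (2/3)*0.605*1.836*sqrt(2*9.81)*0.2209^1.5 = 0.3405 m^3/s
Therefore the discharge over the weir = 0.3405 m^3/s.


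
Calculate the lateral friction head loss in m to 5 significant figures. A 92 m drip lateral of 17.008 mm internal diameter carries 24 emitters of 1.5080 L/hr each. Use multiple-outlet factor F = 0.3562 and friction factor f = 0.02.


Approach: apply Darcy-Weisbach with the multiple-outlet F-factor, Q = n*q/(3600*1000) m^3/s; v = Q/A; hf = F*f*(L/D)*(v^2/(2g)).
Q = 24*1.5080/(3600*1000) = 1.005333e-05 m^3/s
A = pi*(17.008e-3/2)^2 = 2.271937e-04 m^2, so v = Q/A = 0.04425004 m/s
hf = 0.3562*0.02*(92/0.017008)*(0.04425004^2/(2*9.81)) = 0.0038458 m
Therefore the lateral friction head loss = 0.0038458 m.


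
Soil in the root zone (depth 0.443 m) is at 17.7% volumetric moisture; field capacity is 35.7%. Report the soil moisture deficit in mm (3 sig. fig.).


Approach: apply the soil moisture deficit relation, SMD = (FC - theta)/100 * depth * 1000.
SMD = (35.7 - 17.7)/100 * 0.443 * 1000 = 79.7 mm
Therefore the soil moisture deficit = 79.7 mm.


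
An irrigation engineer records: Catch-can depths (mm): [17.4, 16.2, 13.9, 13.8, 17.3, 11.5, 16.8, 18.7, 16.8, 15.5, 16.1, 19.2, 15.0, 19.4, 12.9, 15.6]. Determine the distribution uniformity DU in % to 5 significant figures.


Approach: apply the low-quarter distribution uniformity, DU = (mean of lowest quarter of readings / overall mean)*100.
sorted lowest 4 of 16: [11.5, 12.9, 13.8, 13.9] -> mean = 13.02500 mm
overall mean = 16.00625 mm
DU = (13.02500/16.00625)*100 = 81.374 %
Therefore the distribution uniformity DU = 81.374 %.


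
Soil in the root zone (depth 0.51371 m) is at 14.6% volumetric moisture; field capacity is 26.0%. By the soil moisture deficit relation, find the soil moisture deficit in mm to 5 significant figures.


Approach: apply the soil moisture deficit relation, SMD = (FC - theta)/100 * depth * 1000.
SMD = (26.0 - 14.6)/100 * 0.51371 * 1000 = 58.563 mm
Therefore the soil moisture deficit = 58.563 mm.


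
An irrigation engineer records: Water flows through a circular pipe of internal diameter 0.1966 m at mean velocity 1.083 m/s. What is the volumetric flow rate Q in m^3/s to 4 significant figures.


Approach: apply the continuity equation for pipe flow, Q = A * v with A = pi*(D/2)^2.
A = pi*(0.1966/2)^2 = 0.0303569 m^2
Q = 0.0303569 * 1.083 = 0.03288 m^3/s
Therefore the volumetric flow rate Q = 0.03288 m^3/s.


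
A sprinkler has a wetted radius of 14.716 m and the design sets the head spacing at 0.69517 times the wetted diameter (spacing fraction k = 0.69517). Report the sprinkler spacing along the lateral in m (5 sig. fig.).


Approach: apply the sprinkler spacing rule (spacing as a fraction of wetted diameter), S = k*(2*R).
S = 0.69517 * (2 * 14.716) = 20.460 m
Therefore the sprinkler spacing along the lateral = 20.460 m.


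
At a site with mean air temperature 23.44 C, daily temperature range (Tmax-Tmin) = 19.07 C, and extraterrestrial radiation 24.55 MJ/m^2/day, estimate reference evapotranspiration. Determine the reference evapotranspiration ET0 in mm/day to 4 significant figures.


Approach: apply the Hargreaves-Samani method, ET0 = 0.0023*(Tmean+17.8)*sqrt(Tmax-Tmin)*0.408*Ra.
ET0 = 0.0023*(23.44+17.8)*sqrt(19.07)*0.408*24.55 = 4.149 mm/day
Therefore the reference evapotranspiration ET0 = 4.149 mm/day.


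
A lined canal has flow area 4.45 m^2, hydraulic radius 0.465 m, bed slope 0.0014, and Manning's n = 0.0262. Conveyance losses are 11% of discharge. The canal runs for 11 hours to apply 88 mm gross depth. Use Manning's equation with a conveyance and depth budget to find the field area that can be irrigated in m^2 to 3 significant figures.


Approach: apply Manning's equation with a conveyance and depth budget, Q = (1/n)*A*R^(2/3)*S^(1/2); Q_field = Q*(1-loss); Area = Q_field*t/(d/1000).
Step 1 — canal discharge (Manning's equation):
  Q = (1/0.0262) * 4.45 * 0.465^(2/3) * 0.0014^(1/2) = 3.8144 m^3/s
Step 2 — delivered flow: Q_field = 3.8144*(1 - 11/100) = 3.3948 m^3/s
Step 3 — volume delivered: V = 3.3948 * 11*3600 = 134430 m^3
Step 4 — area served: A = V / (depth/1000) = 134430 / 0.088 = 1530000 m^2
Therefore the field area that can be irrigated = 1530000 m^2.


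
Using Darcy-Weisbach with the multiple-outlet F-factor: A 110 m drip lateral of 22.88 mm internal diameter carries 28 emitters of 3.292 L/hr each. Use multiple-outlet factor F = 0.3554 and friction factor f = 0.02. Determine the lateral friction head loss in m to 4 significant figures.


Approach: apply Darcy-Weisbach with the multiple-outlet F-factor, Q = n*q/(3600*1000) m^3/s; v = Q/A; hf = F*f*(L/D)*(v^2/(2g)).
Q = 28*3.292/(3600*1000) = 2.56044e-05 m^3/s
A = pi*(22.88e-3/2)^2 = 4.11152e-04 m^2, so v = Q/A = 0.0622750 m/s
hf = 0.3554*0.02*(110/0.02288)*(0.0622750^2/(2*9.81)) = 0.006755 m
Therefore the lateral friction head loss = 0.006755 m.


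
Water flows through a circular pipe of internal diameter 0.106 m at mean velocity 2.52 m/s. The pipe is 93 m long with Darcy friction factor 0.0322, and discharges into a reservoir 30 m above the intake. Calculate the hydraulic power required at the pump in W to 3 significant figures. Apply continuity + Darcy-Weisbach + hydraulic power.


Approach: apply continuity + Darcy-Weisbach + hydraulic power, Q = A*v; hf = f*(L/D)*(v^2/(2g)); H = static + hf; P = rho*g*Q*H.
Step 1 — flow rate (continuity, Q = A*v):
  A = pi*(0.106/2)^2 = 0.0088247 m^2
  Q = 0.0088247 * 2.52 = 0.022238 m^3/s
Step 2 — friction head loss (Darcy-Weisbach):
  hf = 0.0322 * (93/0.106) * (2.52^2 / (2*9.81))
  hf = 9.1440 m
Step 3 — total head: H = 30 + 9.1440 = 39.144 m
Step 4 — hydraulic power (P = rho*g*Q*H):
  P = 1000 * 9.81 * 0.022238 * 39.144 = 8540 W
Therefore the hydraulic power required at the pump = 8540 W.


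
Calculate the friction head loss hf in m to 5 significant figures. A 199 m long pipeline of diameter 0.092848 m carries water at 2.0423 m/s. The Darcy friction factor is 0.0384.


Approach: apply the Darcy-Weisbach equation, hf = f*(L/D)*(v^2/(2g)).
hf = 0.0384 * (199/0.092848) * (2.0423^2 / (2*9.81))
hf = 17.497 m
Therefore the friction head loss hf = 17.497 m.


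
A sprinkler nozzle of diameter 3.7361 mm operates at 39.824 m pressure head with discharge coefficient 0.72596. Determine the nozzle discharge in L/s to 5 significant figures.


Approach: apply the orifice equation, Q = Cd*A*sqrt(2*g*h), A = pi*(d/2)^2.
A = pi*(3.7361e-3/2)^2 = 1.096294e-05 m^2
Q = 0.72596 * 1.096294e-05 * sqrt(2*9.81*39.824) * 1000 = 0.22246 L/s
Therefore the nozzle discharge = 0.22246 L/s.


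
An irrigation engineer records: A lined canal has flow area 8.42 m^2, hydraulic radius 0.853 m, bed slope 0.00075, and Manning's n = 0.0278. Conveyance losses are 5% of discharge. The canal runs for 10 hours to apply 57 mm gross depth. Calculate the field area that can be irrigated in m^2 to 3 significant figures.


Approach: apply Manning's equation with a conveyance and depth budget, Q = (1/n)*A*R^(2/3)*S^(1/2); Q_field = Q*(1-loss); Area = Q_field*t/(d/1000).
Step 1 — canal discharge (Manning's equation):
  Q = (1/0.0278) * 8.42 * 0.853^(2/3) * 0.00075^(1/2) = 7.4604 m^3/s
Step 2 — delivered flow: Q_field = 7.4604*(1 - 5/100) = 7.0874 m^3/s
Step 3 — volume delivered: V = 7.0874 * 10*3600 = 255150 m^3
Step 4 — area served: A = V / (depth/1000) = 255150 / 0.057 = 4480000 m^2
Therefore the field area that can be irrigated = 4480000 m^2.


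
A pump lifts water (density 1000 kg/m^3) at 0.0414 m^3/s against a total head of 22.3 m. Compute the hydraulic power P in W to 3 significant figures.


Approach: apply the hydraulic power relation, P = rho*g*Q*H.
P = 1000 * 9.81 * 0.0414 * 22.3 = 9060 W
Therefore the hydraulic power P = 9060 W.


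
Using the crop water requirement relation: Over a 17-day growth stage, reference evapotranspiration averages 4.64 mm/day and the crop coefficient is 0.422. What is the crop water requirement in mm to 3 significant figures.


Approach: apply the crop water requirement relation, CWR = ET0 * Kc * days.
CWR = 4.64 * 0.422 * 17 = 33.3 mm
Therefore the crop water requirement = 33.3 mm.


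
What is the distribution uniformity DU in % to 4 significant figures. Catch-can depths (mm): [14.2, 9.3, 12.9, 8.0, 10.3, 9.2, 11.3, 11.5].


Approach: apply the low-quarter distribution uniformity, DU = (mean of lowest quarter of readings / overall mean)*100.
sorted lowest 2 of 8: [8.0, 9.2] -> mean = 8.60000 mm
overall mean = 10.8375 mm
DU = (8.60000/10.8375)*100 = 79.35 %
Therefore the distribution uniformity DU = 79.35 %.


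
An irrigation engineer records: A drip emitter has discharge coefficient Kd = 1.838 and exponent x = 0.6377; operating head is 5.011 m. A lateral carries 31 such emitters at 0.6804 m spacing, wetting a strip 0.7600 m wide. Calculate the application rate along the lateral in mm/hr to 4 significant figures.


Approach: apply the emitter equation with a lateral mass balance, q = Kd*h^x; Q = n*q; rate = Q/(n*spacing*width).
Step 1 — single emitter flow (q = Kd*h^x):
  q = 1.838 * 5.011^0.6377 = 5.13674 L/hr
Step 2 — total lateral flow: Q = 31 * 5.13674 = 159.239 L/hr
Step 3 — wetted area: A = 31 * 0.6804 * 0.7600 = 16.0302 m^2
Step 4 — application rate: Q/A = 159.239/16.0302 = 9.934 mm/hr
Therefore the application rate along the lateral = 9.934 mm/hr.


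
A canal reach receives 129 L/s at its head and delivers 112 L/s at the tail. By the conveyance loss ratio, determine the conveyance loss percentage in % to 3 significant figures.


Approach: apply the conveyance loss ratio, loss% = ((Q_head - Q_tail)/Q_head)*100.
loss = ((129 - 112)/129)*100 = 13.2 %
Therefore the conveyance loss percentage = 13.2 %.


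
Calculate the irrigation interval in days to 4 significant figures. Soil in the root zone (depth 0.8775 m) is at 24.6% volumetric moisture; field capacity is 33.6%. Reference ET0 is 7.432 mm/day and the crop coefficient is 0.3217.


Approach: apply soil-water budget scheduling, SMD = (FC-theta)/100*depth*1000; ETc = ET0*Kc; interval = SMD/ETc.
Step 1 — soil moisture deficit:
  SMD = (33.6 - 24.6)/100 * 0.8775 * 1000 = 78.9750 mm
Step 2 — daily crop ET (ETc = ET0*Kc):
  ETc = 7.432 * 0.3217 = 2.39087 mm/day
Step 3 — irrigation interval (SMD/ETc):
  interval = 78.9750 / 2.39087 = 33.03 days
Therefore the irrigation interval = 33.03 days.


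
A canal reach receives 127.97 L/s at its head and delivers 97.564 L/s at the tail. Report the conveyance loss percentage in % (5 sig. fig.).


Approach: apply the conveyance loss ratio, loss% = ((Q_head - Q_tail)/Q_head)*100.
loss = ((127.97 - 97.564)/127.97)*100 = 23.760 %
Therefore the conveyance loss percentage = 23.760 %.


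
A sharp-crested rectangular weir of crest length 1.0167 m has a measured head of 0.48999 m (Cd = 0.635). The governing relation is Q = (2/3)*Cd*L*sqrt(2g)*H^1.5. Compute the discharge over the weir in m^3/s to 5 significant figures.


Q = (2/3)*0.635*1.0167*sqrt(2*9.81)*0.48999^1.5 = 0.65389 m^3/s
Therefore the discharge over the weir = 0.65389 m^3/s.


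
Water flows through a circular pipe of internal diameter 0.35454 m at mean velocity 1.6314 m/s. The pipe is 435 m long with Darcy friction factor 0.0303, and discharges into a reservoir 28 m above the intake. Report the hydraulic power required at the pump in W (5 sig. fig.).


Approach: apply continuity + Darcy-Weisbach + hydraulic power, Q = A*v; hf = f*(L/D)*(v^2/(2g)); H = static + hf; P = rho*g*Q*H.
Step 1 — flow rate (continuity, Q = A*v):
  A = pi*(0.35454/2)^2 = 0.09872346 m^2
  Q = 0.09872346 * 1.6314 = 0.1610575 m^3/s
Step 2 — friction head loss (Darcy-Weisbach):
  hf = 0.0303 * (435/0.35454) * (1.6314^2 / (2*9.81))
  hf = 5.042995 m
Step 3 — total head: H = 28 + 5.042995 = 33.04300 m
Step 4 — hydraulic power (P = rho*g*Q*H):
  P = 1000 * 9.81 * 0.1610575 * 33.04300 = 52207 W
Therefore the hydraulic power required at the pump = 52207 W.


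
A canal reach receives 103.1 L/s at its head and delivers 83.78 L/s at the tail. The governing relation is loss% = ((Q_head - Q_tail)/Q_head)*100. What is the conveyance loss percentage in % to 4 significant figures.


loss = ((103.1 - 83.78)/103.1)*100 = 18.74 %
Therefore the conveyance loss percentage = 18.74 %.


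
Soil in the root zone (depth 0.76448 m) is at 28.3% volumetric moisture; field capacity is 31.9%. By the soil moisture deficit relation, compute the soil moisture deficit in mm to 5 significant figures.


Approach: apply the soil moisture deficit relation, SMD = (FC - theta)/100 * depth * 1000.
SMD = (31.9 - 28.3)/100 * 0.76448 * 1000 = 27.521 mm
Therefore the soil moisture deficit = 27.521 mm.


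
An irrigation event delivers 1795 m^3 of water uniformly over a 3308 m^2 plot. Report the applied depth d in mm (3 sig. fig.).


Approach: apply depth from volume over area, d = (V/A)*1000.
d = (1795 / 3308) * 1000 = 543 mm
Therefore the applied depth d = 543 mm.


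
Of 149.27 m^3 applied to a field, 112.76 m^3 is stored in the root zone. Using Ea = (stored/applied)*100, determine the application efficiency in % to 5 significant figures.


Ea = (112.76/149.27)*100 = 75.541 %
Therefore the application efficiency = 75.541 %.


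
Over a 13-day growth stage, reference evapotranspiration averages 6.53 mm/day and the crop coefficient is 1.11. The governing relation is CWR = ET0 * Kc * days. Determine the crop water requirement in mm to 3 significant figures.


CWR = 6.53 * 1.11 * 13 = 94.2 mm
Therefore the crop water requirement = 94.2 mm.


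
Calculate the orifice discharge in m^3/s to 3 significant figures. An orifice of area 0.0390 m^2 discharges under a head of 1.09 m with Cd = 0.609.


Approach: apply the orifice equation, Q = Cd*A*sqrt(2*g*h).
Q = 0.609 * 0.0390 * sqrt(2*9.81*1.09) = 0.110 m^3/s
Therefore the orifice discharge = 0.110 m^3/s.


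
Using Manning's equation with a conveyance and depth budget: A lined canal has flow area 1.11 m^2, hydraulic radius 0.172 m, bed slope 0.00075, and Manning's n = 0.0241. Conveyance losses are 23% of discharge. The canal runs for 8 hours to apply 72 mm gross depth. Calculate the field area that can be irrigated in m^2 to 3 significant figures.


Approach: apply Manning's equation with a conveyance and depth budget, Q = (1/n)*A*R^(2/3)*S^(1/2); Q_field = Q*(1-loss); Area = Q_field*t/(d/1000).
Step 1 — canal discharge (Manning's equation):
  Q = (1/0.0241) * 1.11 * 0.172^(2/3) * 0.00075^(1/2) = 0.39011 m^3/s
Step 2 — delivered flow: Q_field = 0.39011*(1 - 23/100) = 0.30039 m^3/s
Step 3 — volume delivered: V = 0.30039 * 8*3600 = 8651.1 m^3
Step 4 — area served: A = V / (depth/1000) = 8651.1 / 0.072 = 120000 m^2
Therefore the field area that can be irrigated = 120000 m^2.


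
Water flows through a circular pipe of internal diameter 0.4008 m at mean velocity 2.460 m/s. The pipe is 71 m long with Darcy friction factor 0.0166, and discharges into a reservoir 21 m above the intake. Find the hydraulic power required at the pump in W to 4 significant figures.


Approach: apply continuity + Darcy-Weisbach + hydraulic power, Q = A*v; hf = f*(L/D)*(v^2/(2g)); H = static + hf; P = rho*g*Q*H.
Step 1 — flow rate (continuity, Q = A*v):
  A = pi*(0.4008/2)^2 = 0.126167 m^2
  Q = 0.126167 * 2.460 = 0.310370 m^3/s
Step 2 — friction head loss (Darcy-Weisbach):
  hf = 0.0166 * (71/0.4008) * (2.460^2 / (2*9.81))
  hf = 0.907006 m
Step 3 — total head: H = 21 + 0.907006 = 21.9070 m
Step 4 — hydraulic power (P = rho*g*Q*H):
  P = 1000 * 9.81 * 0.310370 * 21.9070 = 66700 W
Therefore the hydraulic power required at the pump = 66700 W.


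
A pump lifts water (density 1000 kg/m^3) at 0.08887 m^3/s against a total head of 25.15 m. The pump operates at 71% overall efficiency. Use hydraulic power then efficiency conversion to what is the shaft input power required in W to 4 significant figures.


Approach: apply hydraulic power then efficiency conversion, P = rho*g*Q*H; P_in = P/eta.
Step 1 — hydraulic power (P = rho*g*Q*H):
  P = 1000 * 9.81 * 0.08887 * 25.15 = 21926.1 W
Step 2 — input power: P_in = P/eta = 21926.1 / 0.71 = 30880 W
Therefore the shaft input power required = 30880 W.


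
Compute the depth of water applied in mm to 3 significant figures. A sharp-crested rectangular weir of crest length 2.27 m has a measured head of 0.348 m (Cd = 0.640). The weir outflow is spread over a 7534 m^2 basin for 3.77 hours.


Approach: apply the rectangular weir equation with a volume-to-depth conversion, Q = (2/3)*Cd*L*sqrt(2g)*H^1.5; d = Q*t/A * 1000.
Step 1 — weir discharge:
  Q = (2/3)*0.640*2.27*sqrt(2*9.81)*0.348^1.5 = 0.88071 m^3/s
Step 2 — volume: V = 0.88071 * 3.77*3600 = 11953 m^3
Step 3 — depth: d = V/A * 1000 = 11953/7534 * 1000 = 1590 mm
Therefore the depth of water applied = 1590 mm.


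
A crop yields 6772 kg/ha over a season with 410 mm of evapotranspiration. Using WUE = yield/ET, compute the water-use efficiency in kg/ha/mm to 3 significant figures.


WUE = 6772 / 410 = 16.5 kg/ha/mm
Therefore the water-use efficiency = 16.5 kg/ha/mm.


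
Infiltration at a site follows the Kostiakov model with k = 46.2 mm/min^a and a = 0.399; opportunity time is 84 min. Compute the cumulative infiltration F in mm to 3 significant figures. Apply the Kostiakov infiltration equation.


Approach: apply the Kostiakov infiltration equation, F = k*t^a.
F = 46.2 * 84^0.399 = 271 mm
Therefore the cumulative infiltration F = 271 mm.


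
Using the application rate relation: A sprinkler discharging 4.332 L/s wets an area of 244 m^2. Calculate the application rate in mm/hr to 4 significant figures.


Approach: apply the application rate relation, rate = (Q/A)*3600.
rate = (4.332 / 244) * 3600 = 63.91 mm/hr
Therefore the application rate = 63.91 mm/hr.


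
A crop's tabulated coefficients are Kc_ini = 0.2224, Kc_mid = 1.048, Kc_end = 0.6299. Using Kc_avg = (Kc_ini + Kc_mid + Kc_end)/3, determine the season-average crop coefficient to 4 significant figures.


Kc_avg = (0.2224 + 1.048 + 0.6299)/3 = 0.6334
Therefore the season-average crop coefficient = 0.6334.


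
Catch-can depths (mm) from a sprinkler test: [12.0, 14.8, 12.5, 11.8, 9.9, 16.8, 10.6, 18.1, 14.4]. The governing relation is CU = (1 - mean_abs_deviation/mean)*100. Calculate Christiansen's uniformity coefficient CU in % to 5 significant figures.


mean = 13.43333 mm
mean |d_i - mean| = 2.303704 mm
CU = (1 - 2.303704/13.43333)*100 = 82.851 %
Therefore Christiansen's uniformity coefficient CU = 82.851 %.


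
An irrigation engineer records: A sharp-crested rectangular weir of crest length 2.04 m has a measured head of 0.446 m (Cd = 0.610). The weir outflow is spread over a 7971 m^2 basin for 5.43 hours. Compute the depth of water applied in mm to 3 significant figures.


Approach: apply the rectangular weir equation with a volume-to-depth conversion, Q = (2/3)*Cd*L*sqrt(2g)*H^1.5; d = Q*t/A * 1000.
Step 1 — weir discharge:
  Q = (2/3)*0.610*2.04*sqrt(2*9.81)*0.446^1.5 = 1.0945 m^3/s
Step 2 — volume: V = 1.0945 * 5.43*3600 = 21396 m^3
Step 3 — depth: d = V/A * 1000 = 21396/7971 * 1000 = 2680 mm
Therefore the depth of water applied = 2680 mm.


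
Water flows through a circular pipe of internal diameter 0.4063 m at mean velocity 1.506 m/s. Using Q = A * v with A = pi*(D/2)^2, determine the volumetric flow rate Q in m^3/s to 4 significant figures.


A = pi*(0.4063/2)^2 = 0.129653 m^2
Q = 0.129653 * 1.506 = 0.1953 m^3/s
Therefore the volumetric flow rate Q = 0.1953 m^3/s.


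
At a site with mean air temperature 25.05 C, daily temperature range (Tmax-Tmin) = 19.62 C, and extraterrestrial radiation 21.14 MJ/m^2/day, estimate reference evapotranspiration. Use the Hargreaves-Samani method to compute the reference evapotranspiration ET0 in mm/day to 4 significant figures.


Approach: apply the Hargreaves-Samani method, ET0 = 0.0023*(Tmean+17.8)*sqrt(Tmax-Tmin)*0.408*Ra.
ET0 = 0.0023*(25.05+17.8)*sqrt(19.62)*0.408*21.14 = 3.765 mm/day
Therefore the reference evapotranspiration ET0 = 3.765 mm/day.


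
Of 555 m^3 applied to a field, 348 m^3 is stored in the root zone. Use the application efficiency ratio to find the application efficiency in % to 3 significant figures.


Approach: apply the application efficiency ratio, Ea = (stored/applied)*100.
Ea = (348/555)*100 = 62.7 %
Therefore the application efficiency = 62.7 %.


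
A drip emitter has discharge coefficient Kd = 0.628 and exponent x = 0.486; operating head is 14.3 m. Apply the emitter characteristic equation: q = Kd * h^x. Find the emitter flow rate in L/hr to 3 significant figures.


q = 0.628 * 14.3^0.486 = 2.29 L/hr
Therefore the emitter flow rate = 2.29 L/hr.


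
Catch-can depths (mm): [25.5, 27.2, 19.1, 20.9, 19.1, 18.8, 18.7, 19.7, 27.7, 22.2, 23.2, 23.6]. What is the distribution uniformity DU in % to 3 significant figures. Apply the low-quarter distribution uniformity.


Approach: apply the low-quarter distribution uniformity, DU = (mean of lowest quarter of readings / overall mean)*100.
sorted lowest 3 of 12: [18.7, 18.8, 19.1] -> mean = 18.867 mm
overall mean = 22.142 mm
DU = (18.867/22.142)*100 = 85.2 %
Therefore the distribution uniformity DU = 85.2 %.


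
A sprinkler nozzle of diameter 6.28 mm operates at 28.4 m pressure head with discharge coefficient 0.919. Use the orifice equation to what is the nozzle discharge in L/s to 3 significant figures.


Approach: apply the orifice equation, Q = Cd*A*sqrt(2*g*h), A = pi*(d/2)^2.
A = pi*(6.28e-3/2)^2 = 3.0975e-05 m^2
Q = 0.919 * 3.0975e-05 * sqrt(2*9.81*28.4) * 1000 = 0.672 L/s
Therefore the nozzle discharge = 0.672 L/s.


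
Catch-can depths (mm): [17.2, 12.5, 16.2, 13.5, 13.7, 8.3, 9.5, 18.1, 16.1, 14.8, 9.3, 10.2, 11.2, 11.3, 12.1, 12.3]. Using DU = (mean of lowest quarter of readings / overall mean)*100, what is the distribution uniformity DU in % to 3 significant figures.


sorted lowest 4 of 16: [8.3, 9.3, 9.5, 10.2] -> mean = 9.3250 mm
overall mean = 12.894 mm
DU = (9.3250/12.894)*100 = 72.3 %
Therefore the distribution uniformity DU = 72.3 %.


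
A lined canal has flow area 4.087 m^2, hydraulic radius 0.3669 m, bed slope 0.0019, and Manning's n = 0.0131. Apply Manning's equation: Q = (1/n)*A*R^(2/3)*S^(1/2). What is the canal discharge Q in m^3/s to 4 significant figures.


Q = (1/0.0131) * 4.087 * 0.3669^(2/3) * 0.0019^(1/2) = 6.970 m^3/s
Therefore the canal discharge Q = 6.970 m^3/s.


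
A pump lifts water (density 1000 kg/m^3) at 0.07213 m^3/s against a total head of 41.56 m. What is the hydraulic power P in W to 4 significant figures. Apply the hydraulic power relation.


Approach: apply the hydraulic power relation, P = rho*g*Q*H.
P = 1000 * 9.81 * 0.07213 * 41.56 = 29410 W
Therefore the hydraulic power P = 29410 W.


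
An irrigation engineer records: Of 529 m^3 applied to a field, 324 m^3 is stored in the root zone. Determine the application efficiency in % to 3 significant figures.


Approach: apply the application efficiency ratio, Ea = (stored/applied)*100.
Ea = (324/529)*100 = 61.2 %
Therefore the application efficiency = 61.2 %.


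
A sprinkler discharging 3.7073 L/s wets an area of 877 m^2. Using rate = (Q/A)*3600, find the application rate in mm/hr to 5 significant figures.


rate = (3.7073 / 877) * 3600 = 15.218 mm/hr
Therefore the application rate = 15.218 mm/hr.


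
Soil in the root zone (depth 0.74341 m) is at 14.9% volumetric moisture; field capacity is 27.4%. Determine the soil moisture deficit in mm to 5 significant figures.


Approach: apply the soil moisture deficit relation, SMD = (FC - theta)/100 * depth * 1000.
SMD = (27.4 - 14.9)/100 * 0.74341 * 1000 = 92.926 mm
Therefore the soil moisture deficit = 92.926 mm.


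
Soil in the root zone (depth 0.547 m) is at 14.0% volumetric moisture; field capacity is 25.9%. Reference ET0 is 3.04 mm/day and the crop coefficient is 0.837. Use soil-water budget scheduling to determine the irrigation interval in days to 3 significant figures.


Approach: apply soil-water budget scheduling, SMD = (FC-theta)/100*depth*1000; ETc = ET0*Kc; interval = SMD/ETc.
Step 1 — soil moisture deficit:
  SMD = (25.9 - 14.0)/100 * 0.547 * 1000 = 65.093 mm
Step 2 — daily crop ET (ETc = ET0*Kc):
  ETc = 3.04 * 0.837 = 2.5445 mm/day
Step 3 — irrigation interval (SMD/ETc):
  interval = 65.093 / 2.5445 = 25.6 days
Therefore the irrigation interval = 25.6 days.
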